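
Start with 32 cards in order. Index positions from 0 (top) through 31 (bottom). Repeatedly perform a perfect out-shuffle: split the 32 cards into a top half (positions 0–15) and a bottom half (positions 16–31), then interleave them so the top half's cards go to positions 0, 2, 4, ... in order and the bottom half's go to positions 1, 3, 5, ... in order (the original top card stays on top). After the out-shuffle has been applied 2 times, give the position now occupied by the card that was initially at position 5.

20

Track the card's position through each out-shuffle:
5 → 10 → 20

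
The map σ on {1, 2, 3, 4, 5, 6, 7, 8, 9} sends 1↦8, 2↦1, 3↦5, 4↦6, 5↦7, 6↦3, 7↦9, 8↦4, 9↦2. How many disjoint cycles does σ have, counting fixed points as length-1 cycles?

Cycle decomposition: (1 8 4 6 3 5 7 9 2).
1 cycle.

1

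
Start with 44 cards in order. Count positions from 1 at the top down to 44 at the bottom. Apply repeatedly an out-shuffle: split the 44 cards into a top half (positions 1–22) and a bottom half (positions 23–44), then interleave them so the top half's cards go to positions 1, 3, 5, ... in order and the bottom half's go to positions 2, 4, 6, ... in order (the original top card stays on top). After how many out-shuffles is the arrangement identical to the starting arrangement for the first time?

14

The out-shuffle permutes the 44 positions with cycle lengths [1, 1, 14, 14, 14].
Every card is home exactly when every cycle has completed a whole number of laps, i.e. after lcm(1, 14) = 14 out-shuffles.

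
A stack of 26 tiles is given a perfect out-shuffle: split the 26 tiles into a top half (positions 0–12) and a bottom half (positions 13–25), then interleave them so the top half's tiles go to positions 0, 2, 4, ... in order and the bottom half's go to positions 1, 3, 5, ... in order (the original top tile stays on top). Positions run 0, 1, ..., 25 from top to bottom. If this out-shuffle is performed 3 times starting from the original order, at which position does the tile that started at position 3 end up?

24

Track the tile's position through each out-shuffle:
3 → 6 → 12 → 24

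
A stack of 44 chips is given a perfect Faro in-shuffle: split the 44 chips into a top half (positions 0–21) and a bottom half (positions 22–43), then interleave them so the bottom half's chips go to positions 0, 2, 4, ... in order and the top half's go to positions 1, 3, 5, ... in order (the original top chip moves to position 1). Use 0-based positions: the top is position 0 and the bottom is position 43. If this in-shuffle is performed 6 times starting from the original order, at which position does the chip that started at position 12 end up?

21

Track the chip's position through each in-shuffle:
12 → 25 → 6 → 13 → 27 → 10 → 21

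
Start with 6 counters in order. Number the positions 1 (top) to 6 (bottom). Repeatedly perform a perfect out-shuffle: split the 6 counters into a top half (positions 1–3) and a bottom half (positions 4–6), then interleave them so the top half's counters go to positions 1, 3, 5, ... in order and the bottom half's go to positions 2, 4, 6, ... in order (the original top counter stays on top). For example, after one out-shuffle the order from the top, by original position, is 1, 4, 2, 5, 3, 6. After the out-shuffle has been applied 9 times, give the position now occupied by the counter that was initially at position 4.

Track the counter's position through each out-shuffle:
4 → 2 → 3 → 5 → 4 → 2 → 3 → 5 → 4 → 2

2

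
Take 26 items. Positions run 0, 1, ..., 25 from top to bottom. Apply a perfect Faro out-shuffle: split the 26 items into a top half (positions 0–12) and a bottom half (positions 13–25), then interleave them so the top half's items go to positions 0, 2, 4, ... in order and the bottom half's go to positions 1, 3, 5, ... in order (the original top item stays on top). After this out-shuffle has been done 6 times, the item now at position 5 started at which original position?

Work backwards from position 5, undoing one out-shuffle at a time:
5 ← 15 ← 20 ← 10 ← 5 ← 15 ← 20
So the item now at position 5 started at position 20.

20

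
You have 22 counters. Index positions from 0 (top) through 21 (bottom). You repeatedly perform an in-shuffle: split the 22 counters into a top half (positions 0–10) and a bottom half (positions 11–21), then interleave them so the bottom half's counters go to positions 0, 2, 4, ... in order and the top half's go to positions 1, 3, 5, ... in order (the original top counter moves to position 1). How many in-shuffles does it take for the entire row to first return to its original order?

11

The in-shuffle permutes the 22 positions with cycle lengths [11, 11].
Every counter is home exactly when every cycle has completed a whole number of laps, i.e. after lcm(11) = 11 in-shuffles.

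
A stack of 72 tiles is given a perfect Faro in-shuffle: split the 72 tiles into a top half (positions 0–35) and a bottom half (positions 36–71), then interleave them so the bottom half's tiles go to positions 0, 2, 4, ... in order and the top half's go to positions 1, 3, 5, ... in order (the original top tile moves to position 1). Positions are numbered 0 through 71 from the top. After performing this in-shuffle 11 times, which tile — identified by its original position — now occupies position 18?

Work backwards from position 18, undoing one in-shuffle at a time:
18 ← 45 ← 22 ← 47 ← 23 ← 11 ← 5 ← 2 ← 37 ← 18 ← 45 ← 22
So the tile now at position 18 started at position 22.

22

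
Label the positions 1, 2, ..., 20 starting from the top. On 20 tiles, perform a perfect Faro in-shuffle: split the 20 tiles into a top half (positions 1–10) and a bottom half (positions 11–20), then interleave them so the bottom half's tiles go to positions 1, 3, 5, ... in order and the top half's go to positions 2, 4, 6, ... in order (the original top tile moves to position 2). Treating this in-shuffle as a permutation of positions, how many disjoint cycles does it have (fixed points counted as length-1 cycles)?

5

Trace each unvisited position around until it returns:
(1 2 4 8 16 11) (3 6 12) (5 10 20 19 17 13) (7 14) (9 18 15)
5 cycles in total.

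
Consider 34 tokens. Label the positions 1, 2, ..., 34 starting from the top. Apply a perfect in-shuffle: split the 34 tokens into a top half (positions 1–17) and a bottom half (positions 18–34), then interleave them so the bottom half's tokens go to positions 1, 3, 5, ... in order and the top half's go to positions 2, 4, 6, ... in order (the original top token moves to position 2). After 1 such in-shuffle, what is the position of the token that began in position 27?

19

Track the token's position through each in-shuffle:
27 → 19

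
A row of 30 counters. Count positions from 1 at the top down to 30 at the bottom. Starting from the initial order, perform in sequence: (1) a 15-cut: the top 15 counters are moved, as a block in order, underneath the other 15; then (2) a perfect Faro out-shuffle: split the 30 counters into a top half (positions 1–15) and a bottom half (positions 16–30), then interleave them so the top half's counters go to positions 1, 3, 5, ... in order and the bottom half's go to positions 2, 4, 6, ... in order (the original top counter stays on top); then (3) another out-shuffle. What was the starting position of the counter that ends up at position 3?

Undo the operations in reverse order, starting from position 3:
  undo op 3 (out-shuffle, from top half): 3 ← 2
  undo op 2 (out-shuffle, from bottom half): 2 ← 16
  undo op 1 (cut 15): 16 ← 1
So the counter at position 3 came from original position 1.

1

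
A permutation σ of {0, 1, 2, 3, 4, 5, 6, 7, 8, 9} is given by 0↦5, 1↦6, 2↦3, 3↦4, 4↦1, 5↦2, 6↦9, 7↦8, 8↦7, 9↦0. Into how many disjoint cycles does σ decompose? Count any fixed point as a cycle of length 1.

Cycle decomposition: (0 5 2 3 4 1 6 9) (7 8).
2 cycles.

2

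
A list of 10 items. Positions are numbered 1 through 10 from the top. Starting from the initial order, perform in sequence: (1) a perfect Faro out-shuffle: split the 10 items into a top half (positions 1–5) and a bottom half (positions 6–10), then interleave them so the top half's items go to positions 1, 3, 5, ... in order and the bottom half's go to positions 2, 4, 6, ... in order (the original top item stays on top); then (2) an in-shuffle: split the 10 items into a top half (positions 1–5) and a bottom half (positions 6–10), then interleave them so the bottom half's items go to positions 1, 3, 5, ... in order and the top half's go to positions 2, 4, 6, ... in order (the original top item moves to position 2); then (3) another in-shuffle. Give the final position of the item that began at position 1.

Track the item from position 1 forward through each operation:
  after op 1 (out-shuffle): 1 → 1
  after op 2 (in-shuffle): 1 → 2
  after op 3 (in-shuffle): 2 → 4

4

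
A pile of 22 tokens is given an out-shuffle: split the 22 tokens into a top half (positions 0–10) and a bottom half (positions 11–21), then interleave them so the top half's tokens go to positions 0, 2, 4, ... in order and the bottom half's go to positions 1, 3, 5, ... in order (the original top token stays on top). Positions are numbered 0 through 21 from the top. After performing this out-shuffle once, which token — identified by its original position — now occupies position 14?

Work backwards from position 14, undoing one out-shuffle at a time:
14 ← 7
So the token now at position 14 started at position 7.

7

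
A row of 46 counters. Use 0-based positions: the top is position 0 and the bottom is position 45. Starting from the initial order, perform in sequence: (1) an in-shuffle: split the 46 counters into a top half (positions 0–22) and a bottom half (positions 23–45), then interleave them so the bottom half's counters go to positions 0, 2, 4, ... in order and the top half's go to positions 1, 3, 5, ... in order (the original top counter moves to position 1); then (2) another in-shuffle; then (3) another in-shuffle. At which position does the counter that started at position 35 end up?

5

Track the counter from position 35 forward through each operation:
  after op 1 (in-shuffle): 35 → 24
  after op 2 (in-shuffle): 24 → 2
  after op 3 (in-shuffle): 2 → 5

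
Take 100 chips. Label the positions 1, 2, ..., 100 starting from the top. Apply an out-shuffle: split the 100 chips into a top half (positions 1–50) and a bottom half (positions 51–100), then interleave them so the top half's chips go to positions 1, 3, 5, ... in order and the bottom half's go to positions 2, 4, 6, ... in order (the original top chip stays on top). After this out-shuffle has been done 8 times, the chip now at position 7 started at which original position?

Work backwards from position 7, undoing one out-shuffle at a time:
7 ← 4 ← 52 ← 76 ← 88 ← 94 ← 97 ← 49 ← 25
So the chip now at position 7 started at position 25.

25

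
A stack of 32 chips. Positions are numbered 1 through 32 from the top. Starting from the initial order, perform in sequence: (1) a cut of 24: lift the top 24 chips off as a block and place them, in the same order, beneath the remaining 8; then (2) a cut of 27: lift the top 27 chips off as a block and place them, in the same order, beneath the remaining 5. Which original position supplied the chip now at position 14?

Undo the operations in reverse order, starting from position 14:
  undo op 2 (cut 27): 14 ← 9
  undo op 1 (cut 24): 9 ← 1
So the chip at position 14 came from original position 1.

1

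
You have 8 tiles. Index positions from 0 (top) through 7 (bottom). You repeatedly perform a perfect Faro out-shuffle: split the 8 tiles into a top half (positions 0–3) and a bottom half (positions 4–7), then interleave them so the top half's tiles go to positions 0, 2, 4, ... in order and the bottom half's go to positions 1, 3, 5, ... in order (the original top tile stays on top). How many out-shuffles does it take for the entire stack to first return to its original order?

3

The out-shuffle permutes the 8 positions with cycle lengths [1, 1, 3, 3].
Every tile is home exactly when every cycle has completed a whole number of laps, i.e. after lcm(1, 3) = 3 out-shuffles.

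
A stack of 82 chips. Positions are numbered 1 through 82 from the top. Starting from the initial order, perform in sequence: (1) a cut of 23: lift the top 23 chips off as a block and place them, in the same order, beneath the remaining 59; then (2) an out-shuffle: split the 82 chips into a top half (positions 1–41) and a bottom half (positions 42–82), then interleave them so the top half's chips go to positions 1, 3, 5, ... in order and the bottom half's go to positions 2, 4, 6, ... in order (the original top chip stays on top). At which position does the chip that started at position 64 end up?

Track the chip from position 64 forward through each operation:
  after op 1 (cut 23): 64 → 41
  after op 2 (out-shuffle): 41 → 81

81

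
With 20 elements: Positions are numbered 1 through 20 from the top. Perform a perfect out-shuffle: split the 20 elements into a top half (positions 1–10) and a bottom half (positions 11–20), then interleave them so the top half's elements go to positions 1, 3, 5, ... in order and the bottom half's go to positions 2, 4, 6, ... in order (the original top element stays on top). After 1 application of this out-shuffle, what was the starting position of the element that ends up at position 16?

Work backwards from position 16, undoing one out-shuffle at a time:
16 ← 18
So the element now at position 16 started at position 18.

18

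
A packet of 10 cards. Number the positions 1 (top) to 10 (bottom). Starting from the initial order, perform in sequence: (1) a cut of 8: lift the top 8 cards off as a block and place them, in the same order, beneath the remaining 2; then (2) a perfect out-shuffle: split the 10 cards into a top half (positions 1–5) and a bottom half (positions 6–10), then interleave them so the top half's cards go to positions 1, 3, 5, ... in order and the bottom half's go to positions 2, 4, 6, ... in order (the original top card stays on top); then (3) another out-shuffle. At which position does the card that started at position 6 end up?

Track the card from position 6 forward through each operation:
  after op 1 (cut 8): 6 → 8
  after op 2 (out-shuffle): 8 → 6
  after op 3 (out-shuffle): 6 → 2

2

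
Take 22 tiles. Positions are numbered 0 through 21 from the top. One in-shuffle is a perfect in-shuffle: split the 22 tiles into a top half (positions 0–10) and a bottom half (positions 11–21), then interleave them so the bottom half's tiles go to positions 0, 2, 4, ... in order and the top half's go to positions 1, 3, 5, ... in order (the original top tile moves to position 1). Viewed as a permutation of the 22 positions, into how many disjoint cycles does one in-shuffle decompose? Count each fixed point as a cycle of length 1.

Trace each unvisited position around until it returns:
(0 1 3 7 15 8 ... len 11) (4 9 19 16 10 21 ... len 11)
2 cycles in total.

2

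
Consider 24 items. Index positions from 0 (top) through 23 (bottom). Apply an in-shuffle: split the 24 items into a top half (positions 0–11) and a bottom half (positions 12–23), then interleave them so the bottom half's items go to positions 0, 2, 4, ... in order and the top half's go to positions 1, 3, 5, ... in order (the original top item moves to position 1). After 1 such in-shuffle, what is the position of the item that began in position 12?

Track the item's position through each in-shuffle:
12 → 0

0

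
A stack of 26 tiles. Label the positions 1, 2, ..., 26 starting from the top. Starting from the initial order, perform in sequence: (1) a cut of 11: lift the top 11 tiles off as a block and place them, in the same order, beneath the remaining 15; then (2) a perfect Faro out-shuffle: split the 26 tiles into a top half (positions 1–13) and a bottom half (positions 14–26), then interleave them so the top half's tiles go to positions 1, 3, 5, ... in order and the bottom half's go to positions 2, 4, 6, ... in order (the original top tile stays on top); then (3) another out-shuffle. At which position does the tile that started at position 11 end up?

Track the tile from position 11 forward through each operation:
  after op 1 (cut 11): 11 → 26
  after op 2 (out-shuffle): 26 → 26
  after op 3 (out-shuffle): 26 → 26

26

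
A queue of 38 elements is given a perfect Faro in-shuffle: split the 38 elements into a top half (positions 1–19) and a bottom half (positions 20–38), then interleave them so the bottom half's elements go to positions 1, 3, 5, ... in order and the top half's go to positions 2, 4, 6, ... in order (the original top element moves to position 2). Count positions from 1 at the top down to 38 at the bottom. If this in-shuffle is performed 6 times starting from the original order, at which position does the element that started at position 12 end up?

27

Track the element's position through each in-shuffle:
12 → 24 → 9 → 18 → 36 → 33 → 27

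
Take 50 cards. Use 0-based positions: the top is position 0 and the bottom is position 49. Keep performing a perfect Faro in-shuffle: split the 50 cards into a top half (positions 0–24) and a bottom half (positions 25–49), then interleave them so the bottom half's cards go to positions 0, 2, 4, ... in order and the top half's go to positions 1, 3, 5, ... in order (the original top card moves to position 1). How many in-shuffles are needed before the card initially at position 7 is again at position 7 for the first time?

8

Follow position 7 under repeated in-shuffles:
7 → 15 → 31 → 12 → 25 → 0 → 1 → 3 → 7
It first returns after 8 in-shuffles.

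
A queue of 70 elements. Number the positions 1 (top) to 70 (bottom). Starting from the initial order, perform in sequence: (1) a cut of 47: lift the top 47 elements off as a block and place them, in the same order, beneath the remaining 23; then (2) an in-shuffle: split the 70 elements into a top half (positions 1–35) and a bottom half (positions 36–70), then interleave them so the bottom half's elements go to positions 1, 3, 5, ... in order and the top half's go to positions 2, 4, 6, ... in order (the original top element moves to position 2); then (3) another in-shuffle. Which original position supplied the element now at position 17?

Undo the operations in reverse order, starting from position 17:
  undo op 3 (in-shuffle, from bottom half): 17 ← 44
  undo op 2 (in-shuffle, from top half): 44 ← 22
  undo op 1 (cut 47): 22 ← 69
So the element at position 17 came from original position 69.

69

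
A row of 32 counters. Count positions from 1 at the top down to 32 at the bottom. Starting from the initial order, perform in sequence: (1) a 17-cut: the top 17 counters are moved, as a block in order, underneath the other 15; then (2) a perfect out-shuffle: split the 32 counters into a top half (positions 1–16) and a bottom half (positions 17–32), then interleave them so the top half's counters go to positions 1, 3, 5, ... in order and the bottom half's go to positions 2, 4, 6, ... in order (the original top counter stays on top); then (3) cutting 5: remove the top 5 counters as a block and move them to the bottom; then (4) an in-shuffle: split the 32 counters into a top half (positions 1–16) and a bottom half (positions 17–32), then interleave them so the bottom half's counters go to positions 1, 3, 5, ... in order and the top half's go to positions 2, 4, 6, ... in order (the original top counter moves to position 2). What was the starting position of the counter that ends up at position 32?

Undo the operations in reverse order, starting from position 32:
  undo op 4 (in-shuffle, from top half): 32 ← 16
  undo op 3 (cut 5): 16 ← 21
  undo op 2 (out-shuffle, from top half): 21 ← 11
  undo op 1 (cut 17): 11 ← 28
So the counter at position 32 came from original position 28.

28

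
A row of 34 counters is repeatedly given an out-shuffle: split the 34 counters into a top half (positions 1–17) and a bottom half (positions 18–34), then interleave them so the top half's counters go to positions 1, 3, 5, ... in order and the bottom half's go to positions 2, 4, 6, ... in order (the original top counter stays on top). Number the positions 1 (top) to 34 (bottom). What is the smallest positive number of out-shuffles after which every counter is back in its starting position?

10

The out-shuffle permutes the 34 positions with cycle lengths [1, 1, 2, 10, 10, 10].
Every counter is home exactly when every cycle has completed a whole number of laps, i.e. after lcm(1, 2, 10) = 10 out-shuffles.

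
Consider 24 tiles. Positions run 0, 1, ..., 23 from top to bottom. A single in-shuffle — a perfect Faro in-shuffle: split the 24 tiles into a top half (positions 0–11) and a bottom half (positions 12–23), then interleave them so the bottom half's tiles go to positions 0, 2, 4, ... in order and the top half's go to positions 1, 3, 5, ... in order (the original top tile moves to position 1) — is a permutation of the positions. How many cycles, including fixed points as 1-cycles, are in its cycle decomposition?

Trace each unvisited position around until it returns:
(0 1 3 7 15 6 ... len 20) (4 9 19 14)
2 cycles in total.

2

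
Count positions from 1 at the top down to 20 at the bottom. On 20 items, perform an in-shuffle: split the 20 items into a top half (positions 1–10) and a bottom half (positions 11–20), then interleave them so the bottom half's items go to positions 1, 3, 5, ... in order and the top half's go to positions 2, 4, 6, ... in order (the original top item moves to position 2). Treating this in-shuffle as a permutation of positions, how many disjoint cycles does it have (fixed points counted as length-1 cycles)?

Trace each unvisited position around until it returns:
(1 2 4 8 16 11) (3 6 12) (5 10 20 19 17 13) (7 14) (9 18 15)
5 cycles in total.

5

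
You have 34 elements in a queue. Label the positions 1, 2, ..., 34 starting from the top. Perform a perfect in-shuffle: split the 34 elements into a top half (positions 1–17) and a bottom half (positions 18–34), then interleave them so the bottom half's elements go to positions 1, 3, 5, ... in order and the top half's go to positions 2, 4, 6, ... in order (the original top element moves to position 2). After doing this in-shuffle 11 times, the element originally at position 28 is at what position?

14

Track the element's position through each in-shuffle:
28 → 21 → 7 → 14 → 28 → 21 → 7 → 14 → 28 → 21 → 7 → 14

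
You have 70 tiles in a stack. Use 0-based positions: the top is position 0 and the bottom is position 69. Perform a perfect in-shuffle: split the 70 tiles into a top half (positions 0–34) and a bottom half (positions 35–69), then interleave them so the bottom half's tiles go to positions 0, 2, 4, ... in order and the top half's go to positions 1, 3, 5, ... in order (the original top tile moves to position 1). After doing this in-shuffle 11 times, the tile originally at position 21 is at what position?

Track the tile's position through each in-shuffle:
21 → 43 → 16 → 33 → 67 → 64 → 58 → 46 → 22 → 45 → 20 → 41

41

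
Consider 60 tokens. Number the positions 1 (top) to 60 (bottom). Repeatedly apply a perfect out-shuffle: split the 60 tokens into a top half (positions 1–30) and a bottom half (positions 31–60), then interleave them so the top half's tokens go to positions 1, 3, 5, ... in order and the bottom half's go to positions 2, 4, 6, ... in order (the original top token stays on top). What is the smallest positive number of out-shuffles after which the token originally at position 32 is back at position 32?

Follow position 32 under repeated out-shuffles:
32 → 4 → 7 → 13 → 25 → 49 → 38 → 16 → ... → 32 (length 58)
It first returns after 58 out-shuffles.

58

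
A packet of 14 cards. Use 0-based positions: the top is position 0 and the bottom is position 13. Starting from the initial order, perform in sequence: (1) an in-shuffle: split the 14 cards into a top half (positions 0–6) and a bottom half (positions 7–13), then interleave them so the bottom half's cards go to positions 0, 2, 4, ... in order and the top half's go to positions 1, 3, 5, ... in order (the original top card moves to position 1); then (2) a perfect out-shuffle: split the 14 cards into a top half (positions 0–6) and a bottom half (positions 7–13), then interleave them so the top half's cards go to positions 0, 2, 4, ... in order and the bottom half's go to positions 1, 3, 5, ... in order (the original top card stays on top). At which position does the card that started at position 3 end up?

1

Track the card from position 3 forward through each operation:
  after op 1 (in-shuffle): 3 → 7
  after op 2 (out-shuffle): 7 → 1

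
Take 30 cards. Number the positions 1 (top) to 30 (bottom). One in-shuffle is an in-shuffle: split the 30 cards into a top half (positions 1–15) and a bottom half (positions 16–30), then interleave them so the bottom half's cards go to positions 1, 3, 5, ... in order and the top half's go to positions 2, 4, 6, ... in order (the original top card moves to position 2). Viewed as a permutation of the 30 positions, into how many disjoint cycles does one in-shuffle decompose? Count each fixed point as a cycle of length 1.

Trace each unvisited position around until it returns:
(1 2 4 8 16) (3 6 12 24 17) (5 10 20 9 18) (7 14 28 25 19) (11 22 13 26 21) (15 30 29 27 23)
6 cycles in total.

6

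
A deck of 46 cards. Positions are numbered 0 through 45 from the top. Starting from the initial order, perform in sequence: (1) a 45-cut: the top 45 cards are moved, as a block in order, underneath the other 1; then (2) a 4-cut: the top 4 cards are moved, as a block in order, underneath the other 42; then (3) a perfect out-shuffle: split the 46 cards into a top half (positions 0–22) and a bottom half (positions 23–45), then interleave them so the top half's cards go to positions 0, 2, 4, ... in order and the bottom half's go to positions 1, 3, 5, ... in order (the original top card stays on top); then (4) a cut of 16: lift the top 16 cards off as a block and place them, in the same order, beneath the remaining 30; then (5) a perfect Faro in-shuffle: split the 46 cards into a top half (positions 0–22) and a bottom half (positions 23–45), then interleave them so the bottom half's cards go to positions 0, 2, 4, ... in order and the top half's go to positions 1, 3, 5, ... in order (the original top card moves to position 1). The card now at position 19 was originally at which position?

38

Undo the operations in reverse order, starting from position 19:
  undo op 5 (in-shuffle, from top half): 19 ← 9
  undo op 4 (cut 16): 9 ← 25
  undo op 3 (out-shuffle, from bottom half): 25 ← 35
  undo op 2 (cut 4): 35 ← 39
  undo op 1 (cut 45): 39 ← 38
So the card at position 19 came from original position 38.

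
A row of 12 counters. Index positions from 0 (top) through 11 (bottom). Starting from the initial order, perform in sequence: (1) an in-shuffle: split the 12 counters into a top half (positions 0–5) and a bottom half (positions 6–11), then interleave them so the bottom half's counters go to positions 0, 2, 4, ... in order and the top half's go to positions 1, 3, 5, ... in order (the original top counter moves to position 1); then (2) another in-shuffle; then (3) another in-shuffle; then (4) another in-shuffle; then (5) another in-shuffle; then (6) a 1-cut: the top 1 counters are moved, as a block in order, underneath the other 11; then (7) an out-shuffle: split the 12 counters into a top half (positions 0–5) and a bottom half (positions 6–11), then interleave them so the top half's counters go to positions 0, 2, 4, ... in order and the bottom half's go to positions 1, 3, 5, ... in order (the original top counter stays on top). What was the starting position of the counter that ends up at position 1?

9

Undo the operations in reverse order, starting from position 1:
  undo op 7 (out-shuffle, from bottom half): 1 ← 6
  undo op 6 (cut 1): 6 ← 7
  undo op 5 (in-shuffle, from top half): 7 ← 3
  undo op 4 (in-shuffle, from top half): 3 ← 1
  undo op 3 (in-shuffle, from top half): 1 ← 0
  undo op 2 (in-shuffle, from bottom half): 0 ← 6
  undo op 1 (in-shuffle, from bottom half): 6 ← 9
So the counter at position 1 came from original position 9.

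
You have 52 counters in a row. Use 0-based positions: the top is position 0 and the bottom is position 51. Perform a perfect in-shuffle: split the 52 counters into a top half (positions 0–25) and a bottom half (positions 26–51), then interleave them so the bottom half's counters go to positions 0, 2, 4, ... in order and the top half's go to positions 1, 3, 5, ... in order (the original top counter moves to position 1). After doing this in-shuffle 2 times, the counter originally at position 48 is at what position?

Track the counter's position through each in-shuffle:
48 → 44 → 36

36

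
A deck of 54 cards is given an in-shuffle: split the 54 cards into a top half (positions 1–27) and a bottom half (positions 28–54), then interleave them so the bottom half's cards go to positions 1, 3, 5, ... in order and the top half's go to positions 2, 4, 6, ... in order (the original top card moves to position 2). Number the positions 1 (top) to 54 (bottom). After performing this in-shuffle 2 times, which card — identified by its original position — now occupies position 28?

Work backwards from position 28, undoing one in-shuffle at a time:
28 ← 14 ← 7
So the card now at position 28 started at position 7.

7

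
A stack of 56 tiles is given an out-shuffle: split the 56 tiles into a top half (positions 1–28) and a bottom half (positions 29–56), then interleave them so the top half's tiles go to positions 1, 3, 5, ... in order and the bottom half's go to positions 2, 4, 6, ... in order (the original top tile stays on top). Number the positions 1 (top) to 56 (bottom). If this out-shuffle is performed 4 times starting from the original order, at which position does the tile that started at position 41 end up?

Track the tile's position through each out-shuffle:
41 → 26 → 51 → 46 → 36

36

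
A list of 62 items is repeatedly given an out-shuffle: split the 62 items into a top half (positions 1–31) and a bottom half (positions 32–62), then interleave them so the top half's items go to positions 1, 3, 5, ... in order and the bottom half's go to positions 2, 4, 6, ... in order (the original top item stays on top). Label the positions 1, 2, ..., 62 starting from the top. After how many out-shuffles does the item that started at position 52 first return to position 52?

Follow position 52 under repeated out-shuffles:
52 → 42 → 22 → 43 → 24 → 47 → 32 → 2 → ... → 52 (length 60)
It first returns after 60 out-shuffles.

60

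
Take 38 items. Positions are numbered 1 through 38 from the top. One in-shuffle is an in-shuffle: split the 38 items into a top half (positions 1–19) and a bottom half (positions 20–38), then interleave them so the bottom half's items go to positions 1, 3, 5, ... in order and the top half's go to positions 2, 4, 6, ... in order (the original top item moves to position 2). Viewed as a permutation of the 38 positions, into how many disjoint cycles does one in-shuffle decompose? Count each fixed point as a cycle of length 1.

4

Trace each unvisited position around until it returns:
(1 2 4 8 16 32 ... len 12) (3 6 12 24 9 18 ... len 12) (7 14 28 17 34 29 ... len 12) (13 26)
4 cycles in total.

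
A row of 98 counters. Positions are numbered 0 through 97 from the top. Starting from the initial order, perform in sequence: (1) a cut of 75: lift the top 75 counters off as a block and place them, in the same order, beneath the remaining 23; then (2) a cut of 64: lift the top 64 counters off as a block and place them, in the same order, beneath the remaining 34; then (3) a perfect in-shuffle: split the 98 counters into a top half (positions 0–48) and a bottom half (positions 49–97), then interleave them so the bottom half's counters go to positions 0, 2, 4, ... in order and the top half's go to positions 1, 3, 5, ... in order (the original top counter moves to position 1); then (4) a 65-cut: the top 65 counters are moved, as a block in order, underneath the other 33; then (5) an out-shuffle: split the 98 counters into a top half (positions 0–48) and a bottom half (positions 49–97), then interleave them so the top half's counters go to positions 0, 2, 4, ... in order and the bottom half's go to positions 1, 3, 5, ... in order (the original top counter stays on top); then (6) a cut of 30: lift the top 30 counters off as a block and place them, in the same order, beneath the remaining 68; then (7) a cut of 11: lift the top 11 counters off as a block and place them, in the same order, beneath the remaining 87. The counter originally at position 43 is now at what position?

Track the counter from position 43 forward through each operation:
  after op 1 (cut 75): 43 → 66
  after op 2 (cut 64): 66 → 2
  after op 3 (in-shuffle): 2 → 5
  after op 4 (cut 65): 5 → 38
  after op 5 (out-shuffle): 38 → 76
  after op 6 (cut 30): 76 → 46
  after op 7 (cut 11): 46 → 35

35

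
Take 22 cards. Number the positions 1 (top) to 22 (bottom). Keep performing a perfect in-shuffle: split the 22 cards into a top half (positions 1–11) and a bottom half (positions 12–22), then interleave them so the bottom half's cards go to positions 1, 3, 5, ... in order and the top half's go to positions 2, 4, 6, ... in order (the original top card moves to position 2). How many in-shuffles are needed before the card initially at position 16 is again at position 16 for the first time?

Follow position 16 under repeated in-shuffles:
16 → 9 → 18 → 13 → 3 → 6 → 12 → 1 → 2 → 4 → 8 → 16
It first returns after 11 in-shuffles.

11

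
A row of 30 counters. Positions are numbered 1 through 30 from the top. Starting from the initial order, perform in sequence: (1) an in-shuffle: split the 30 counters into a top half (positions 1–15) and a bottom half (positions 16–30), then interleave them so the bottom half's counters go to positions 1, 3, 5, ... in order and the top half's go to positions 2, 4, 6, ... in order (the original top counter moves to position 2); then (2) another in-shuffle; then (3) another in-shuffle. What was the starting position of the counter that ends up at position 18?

10

Undo the operations in reverse order, starting from position 18:
  undo op 3 (in-shuffle, from top half): 18 ← 9
  undo op 2 (in-shuffle, from bottom half): 9 ← 20
  undo op 1 (in-shuffle, from top half): 20 ← 10
So the counter at position 18 came from original position 10.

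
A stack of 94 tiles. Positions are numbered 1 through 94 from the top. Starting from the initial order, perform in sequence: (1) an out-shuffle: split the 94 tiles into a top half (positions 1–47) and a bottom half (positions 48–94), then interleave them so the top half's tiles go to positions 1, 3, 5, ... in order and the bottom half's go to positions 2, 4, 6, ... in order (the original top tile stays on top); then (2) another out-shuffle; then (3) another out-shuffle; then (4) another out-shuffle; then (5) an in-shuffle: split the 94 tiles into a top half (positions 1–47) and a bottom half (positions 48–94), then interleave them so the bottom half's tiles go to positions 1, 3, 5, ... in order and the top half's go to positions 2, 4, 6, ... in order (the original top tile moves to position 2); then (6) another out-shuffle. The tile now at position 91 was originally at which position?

Undo the operations in reverse order, starting from position 91:
  undo op 6 (out-shuffle, from top half): 91 ← 46
  undo op 5 (in-shuffle, from top half): 46 ← 23
  undo op 4 (out-shuffle, from top half): 23 ← 12
  undo op 3 (out-shuffle, from bottom half): 12 ← 53
  undo op 2 (out-shuffle, from top half): 53 ← 27
  undo op 1 (out-shuffle, from top half): 27 ← 14
So the tile at position 91 came from original position 14.

14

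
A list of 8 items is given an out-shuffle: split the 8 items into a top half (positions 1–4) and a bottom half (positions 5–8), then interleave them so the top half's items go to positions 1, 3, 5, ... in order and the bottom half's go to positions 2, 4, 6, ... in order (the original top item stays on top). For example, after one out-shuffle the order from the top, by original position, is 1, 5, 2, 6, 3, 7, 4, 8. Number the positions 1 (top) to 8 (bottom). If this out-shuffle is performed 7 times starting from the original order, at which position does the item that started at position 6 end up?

Track the item's position through each out-shuffle:
6 → 4 → 7 → 6 → 4 → 7 → 6 → 4

4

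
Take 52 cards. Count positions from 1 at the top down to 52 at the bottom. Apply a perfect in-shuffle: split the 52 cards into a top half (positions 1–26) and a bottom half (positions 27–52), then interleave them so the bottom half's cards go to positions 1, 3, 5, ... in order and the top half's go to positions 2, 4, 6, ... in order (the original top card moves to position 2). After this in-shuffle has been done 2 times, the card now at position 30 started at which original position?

34

Work backwards from position 30, undoing one in-shuffle at a time:
30 ← 15 ← 34
So the card now at position 30 started at position 34.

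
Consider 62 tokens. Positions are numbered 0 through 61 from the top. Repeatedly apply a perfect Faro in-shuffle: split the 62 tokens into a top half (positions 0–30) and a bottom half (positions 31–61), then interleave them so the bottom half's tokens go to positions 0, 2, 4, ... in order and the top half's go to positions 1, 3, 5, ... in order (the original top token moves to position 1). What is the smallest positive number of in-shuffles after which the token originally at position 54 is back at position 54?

Follow position 54 under repeated in-shuffles:
54 → 46 → 30 → 61 → 60 → 58 → 54
It first returns after 6 in-shuffles.

6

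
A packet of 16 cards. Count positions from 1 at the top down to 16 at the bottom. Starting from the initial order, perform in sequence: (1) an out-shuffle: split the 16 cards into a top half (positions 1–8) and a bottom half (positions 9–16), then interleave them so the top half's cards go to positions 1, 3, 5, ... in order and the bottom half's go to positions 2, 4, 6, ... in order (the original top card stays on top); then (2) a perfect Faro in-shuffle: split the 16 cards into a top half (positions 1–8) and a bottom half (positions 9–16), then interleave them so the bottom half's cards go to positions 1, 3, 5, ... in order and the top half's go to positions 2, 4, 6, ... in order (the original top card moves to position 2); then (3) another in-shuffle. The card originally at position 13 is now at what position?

Track the card from position 13 forward through each operation:
  after op 1 (out-shuffle): 13 → 10
  after op 2 (in-shuffle): 10 → 3
  after op 3 (in-shuffle): 3 → 6

6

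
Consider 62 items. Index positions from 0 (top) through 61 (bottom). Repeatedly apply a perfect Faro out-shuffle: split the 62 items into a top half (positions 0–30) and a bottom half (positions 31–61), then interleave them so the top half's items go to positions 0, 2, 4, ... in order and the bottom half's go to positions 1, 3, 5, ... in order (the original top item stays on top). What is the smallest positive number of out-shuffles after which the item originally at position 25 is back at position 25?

Follow position 25 under repeated out-shuffles:
25 → 50 → 39 → 17 → 34 → 7 → 14 → 28 → ... → 25 (length 60)
It first returns after 60 out-shuffles.

60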